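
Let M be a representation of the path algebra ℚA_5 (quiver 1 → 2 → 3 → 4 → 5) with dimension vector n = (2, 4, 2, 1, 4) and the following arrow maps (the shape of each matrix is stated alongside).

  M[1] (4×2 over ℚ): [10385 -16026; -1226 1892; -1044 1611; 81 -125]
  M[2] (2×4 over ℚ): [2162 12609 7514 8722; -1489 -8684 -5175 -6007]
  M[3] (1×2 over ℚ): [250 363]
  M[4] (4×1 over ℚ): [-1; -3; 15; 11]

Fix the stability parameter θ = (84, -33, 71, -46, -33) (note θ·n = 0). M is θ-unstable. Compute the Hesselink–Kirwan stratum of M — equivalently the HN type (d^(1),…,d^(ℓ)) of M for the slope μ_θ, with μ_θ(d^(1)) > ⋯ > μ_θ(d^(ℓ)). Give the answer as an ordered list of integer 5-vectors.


Barcode: M ≅ I[1,3], I[1,5], I[2,2]^2, I[5,5]^3. HN layers by μ_θ (4 steps, strictly decreasing):
  μ^(1)=71; μ^(2)=51/2; μ^(3)=43/5; μ^(4)=-33

((0, 0, 1, 0, 0); (1, 1, 0, 0, 0); (1, 1, 1, 1, 1); (0, 2, 0, 0, 3))


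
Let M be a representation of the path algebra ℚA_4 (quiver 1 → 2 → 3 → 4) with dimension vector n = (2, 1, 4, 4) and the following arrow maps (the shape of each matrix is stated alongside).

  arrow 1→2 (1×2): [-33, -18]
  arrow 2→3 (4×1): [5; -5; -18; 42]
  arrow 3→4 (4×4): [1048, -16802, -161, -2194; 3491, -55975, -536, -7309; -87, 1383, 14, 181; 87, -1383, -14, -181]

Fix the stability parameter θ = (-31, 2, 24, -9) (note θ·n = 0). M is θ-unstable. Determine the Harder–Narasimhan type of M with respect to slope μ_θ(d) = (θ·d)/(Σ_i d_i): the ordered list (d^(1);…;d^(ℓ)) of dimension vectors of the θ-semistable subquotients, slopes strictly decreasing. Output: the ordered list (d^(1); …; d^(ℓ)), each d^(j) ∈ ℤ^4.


Interval decomposition of M: I[1,1], I[1,3], I[3,3], I[3,4]^2, I[4,4]^2.
HN type (ℓ=5): μ^(1)=24; μ^(2)=15/2; μ^(3)=2; μ^(4)=-9; μ^(5)=-31

((0, 0, 2, 0); (0, 0, 2, 2); (0, 1, 0, 0); (0, 0, 0, 2); (2, 0, 0, 0))


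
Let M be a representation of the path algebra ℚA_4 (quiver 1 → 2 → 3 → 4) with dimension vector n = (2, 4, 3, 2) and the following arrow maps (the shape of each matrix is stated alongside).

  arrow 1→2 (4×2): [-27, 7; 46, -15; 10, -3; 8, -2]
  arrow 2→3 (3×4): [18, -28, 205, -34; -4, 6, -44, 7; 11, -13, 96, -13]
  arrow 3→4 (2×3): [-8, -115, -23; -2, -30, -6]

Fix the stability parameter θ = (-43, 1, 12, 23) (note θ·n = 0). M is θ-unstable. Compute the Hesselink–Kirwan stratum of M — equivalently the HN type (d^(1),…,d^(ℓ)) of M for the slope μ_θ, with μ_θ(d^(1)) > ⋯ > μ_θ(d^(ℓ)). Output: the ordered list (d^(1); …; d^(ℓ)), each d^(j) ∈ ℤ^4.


Via rank(M_{q-1}∘⋯∘M_p): M ≅ I[1,4]^2, I[2,2], I[2,3].
μ_θ-semistable layers: μ^(1)=23; μ^(2)=12; μ^(3)=1; μ^(4)=-43

((0, 0, 0, 2); (0, 0, 3, 0); (0, 4, 0, 0); (2, 0, 0, 0))


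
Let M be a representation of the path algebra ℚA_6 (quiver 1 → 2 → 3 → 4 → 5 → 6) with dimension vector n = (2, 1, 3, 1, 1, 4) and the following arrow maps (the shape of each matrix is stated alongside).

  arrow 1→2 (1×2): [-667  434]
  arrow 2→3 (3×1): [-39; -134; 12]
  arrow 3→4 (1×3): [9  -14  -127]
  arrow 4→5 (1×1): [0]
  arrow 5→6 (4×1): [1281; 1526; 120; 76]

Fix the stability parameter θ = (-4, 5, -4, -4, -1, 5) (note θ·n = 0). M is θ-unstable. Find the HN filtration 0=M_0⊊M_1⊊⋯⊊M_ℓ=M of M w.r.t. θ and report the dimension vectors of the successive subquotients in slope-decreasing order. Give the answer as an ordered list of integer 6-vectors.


Via rank(M_{q-1}∘⋯∘M_p): M ≅ I[1,1], I[1,4], I[3,3]^2, I[5,6], I[6,6]^3.
μ_θ-semistable layers: μ^(1)=5; μ^(2)=-1; μ^(3)=-4

((0, 0, 0, 0, 0, 4); (0, 1, 1, 1, 1, 0); (2, 0, 2, 0, 0, 0))


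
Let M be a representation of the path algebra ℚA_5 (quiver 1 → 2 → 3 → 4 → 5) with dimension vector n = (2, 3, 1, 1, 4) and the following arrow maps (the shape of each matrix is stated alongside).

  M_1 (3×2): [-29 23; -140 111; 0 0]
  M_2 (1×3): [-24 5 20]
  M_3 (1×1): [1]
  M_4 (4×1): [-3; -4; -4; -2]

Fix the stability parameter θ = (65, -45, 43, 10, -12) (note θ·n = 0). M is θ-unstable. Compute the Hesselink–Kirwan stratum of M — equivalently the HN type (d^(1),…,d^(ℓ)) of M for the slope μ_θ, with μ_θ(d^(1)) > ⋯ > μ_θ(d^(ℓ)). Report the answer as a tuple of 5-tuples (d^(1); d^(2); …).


Interval decomposition of M: I[1,2], I[1,5], I[2,2], I[5,5]^3.
HN type (ℓ=4): μ^(1)=41/3; μ^(2)=10; μ^(3)=-12; μ^(4)=-45

((0, 0, 1, 1, 1); (2, 2, 0, 0, 0); (0, 0, 0, 0, 3); (0, 1, 0, 0, 0))


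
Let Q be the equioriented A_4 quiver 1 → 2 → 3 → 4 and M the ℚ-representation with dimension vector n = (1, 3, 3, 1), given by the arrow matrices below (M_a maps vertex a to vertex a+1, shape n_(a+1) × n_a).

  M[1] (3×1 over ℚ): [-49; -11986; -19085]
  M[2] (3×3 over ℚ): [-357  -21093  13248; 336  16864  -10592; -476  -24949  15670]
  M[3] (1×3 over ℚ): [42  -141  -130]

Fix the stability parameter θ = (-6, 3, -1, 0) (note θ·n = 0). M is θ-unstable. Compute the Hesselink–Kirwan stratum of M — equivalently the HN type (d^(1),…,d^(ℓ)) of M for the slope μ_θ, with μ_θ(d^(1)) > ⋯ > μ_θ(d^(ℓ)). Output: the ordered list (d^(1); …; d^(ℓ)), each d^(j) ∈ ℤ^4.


Interval decomposition of M: I[1,4], I[2,2], I[2,3], I[3,3].
HN type (ℓ=5): μ^(1)=3; μ^(2)=1; μ^(3)=2/3; μ^(4)=-1; μ^(5)=-6

((0, 1, 0, 0); (0, 1, 1, 0); (0, 1, 1, 1); (0, 0, 1, 0); (1, 0, 0, 0))


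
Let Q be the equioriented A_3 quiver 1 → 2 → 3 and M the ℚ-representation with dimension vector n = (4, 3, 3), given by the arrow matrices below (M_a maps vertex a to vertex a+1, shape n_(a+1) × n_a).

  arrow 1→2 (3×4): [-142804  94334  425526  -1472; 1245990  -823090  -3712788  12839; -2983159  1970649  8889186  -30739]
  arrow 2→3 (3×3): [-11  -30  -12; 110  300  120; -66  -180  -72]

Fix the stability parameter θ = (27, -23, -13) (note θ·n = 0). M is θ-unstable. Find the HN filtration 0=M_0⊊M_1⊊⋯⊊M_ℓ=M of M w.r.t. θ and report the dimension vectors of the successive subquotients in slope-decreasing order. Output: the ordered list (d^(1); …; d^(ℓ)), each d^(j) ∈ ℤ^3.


Barcode: M ≅ I[1,1], I[1,2]^2, I[1,3], I[3,3]^2. HN layers by μ_θ (4 steps, strictly decreasing):
  μ^(1)=27; μ^(2)=2; μ^(3)=-3; μ^(4)=-13

((1, 0, 0); (2, 2, 0); (1, 1, 1); (0, 0, 2))


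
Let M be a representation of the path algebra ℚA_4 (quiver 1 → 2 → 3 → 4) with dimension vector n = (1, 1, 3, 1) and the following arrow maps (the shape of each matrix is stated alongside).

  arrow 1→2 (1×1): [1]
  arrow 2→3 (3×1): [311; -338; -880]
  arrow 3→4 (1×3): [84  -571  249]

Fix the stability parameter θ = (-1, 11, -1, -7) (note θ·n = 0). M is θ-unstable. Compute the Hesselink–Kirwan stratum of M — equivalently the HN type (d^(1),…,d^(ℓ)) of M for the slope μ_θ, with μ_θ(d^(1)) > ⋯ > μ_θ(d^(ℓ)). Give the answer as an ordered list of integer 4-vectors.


Via rank(M_{q-1}∘⋯∘M_p): M ≅ I[1,4], I[3,3]^2.
μ_θ-semistable layers: μ^(1)=1; μ^(2)=-1

((0, 1, 1, 1); (1, 0, 2, 0))


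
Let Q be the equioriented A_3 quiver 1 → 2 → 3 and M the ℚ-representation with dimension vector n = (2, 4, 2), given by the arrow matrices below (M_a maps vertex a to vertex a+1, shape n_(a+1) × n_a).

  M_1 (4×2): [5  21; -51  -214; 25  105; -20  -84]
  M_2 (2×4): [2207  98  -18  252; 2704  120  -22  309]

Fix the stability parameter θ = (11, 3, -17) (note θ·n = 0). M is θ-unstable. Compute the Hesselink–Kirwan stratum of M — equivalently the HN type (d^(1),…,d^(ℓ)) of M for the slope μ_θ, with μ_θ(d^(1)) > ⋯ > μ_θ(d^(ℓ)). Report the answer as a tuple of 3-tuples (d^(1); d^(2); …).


Via rank(M_{q-1}∘⋯∘M_p): M ≅ I[1,3]^2, I[2,2]^2.
μ_θ-semistable layers: μ^(1)=3; μ^(2)=-1

((0, 2, 0); (2, 2, 2))


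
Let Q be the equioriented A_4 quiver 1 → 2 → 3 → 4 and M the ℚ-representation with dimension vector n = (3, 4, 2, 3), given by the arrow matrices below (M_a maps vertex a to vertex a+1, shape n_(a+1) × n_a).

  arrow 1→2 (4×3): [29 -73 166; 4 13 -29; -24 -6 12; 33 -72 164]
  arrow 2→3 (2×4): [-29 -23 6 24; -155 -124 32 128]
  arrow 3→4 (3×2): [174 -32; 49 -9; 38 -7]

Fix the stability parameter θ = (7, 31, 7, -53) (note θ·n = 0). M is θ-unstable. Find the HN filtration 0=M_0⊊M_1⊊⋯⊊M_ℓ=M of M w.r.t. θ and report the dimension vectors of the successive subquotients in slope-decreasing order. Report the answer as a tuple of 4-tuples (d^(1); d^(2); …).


Via rank(M_{q-1}∘⋯∘M_p): M ≅ I[1,2], I[1,4]^2, I[2,2], I[4,4].
μ_θ-semistable layers: μ^(1)=31; μ^(2)=7; μ^(3)=-2; μ^(4)=-53

((0, 2, 0, 0); (1, 0, 0, 0); (2, 2, 2, 2); (0, 0, 0, 1))


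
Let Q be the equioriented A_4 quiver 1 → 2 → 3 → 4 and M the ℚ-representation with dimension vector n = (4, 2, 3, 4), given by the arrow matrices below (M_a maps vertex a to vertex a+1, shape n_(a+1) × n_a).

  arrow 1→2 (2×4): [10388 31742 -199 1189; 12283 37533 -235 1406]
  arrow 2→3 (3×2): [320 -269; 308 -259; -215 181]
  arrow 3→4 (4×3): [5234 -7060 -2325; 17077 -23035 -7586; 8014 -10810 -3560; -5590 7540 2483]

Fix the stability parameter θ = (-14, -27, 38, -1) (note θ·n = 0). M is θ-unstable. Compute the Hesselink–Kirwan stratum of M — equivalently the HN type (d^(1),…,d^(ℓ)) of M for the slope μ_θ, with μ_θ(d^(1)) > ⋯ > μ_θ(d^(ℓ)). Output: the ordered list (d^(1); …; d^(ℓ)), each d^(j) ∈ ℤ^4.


Interval decomposition of M: I[1,1]^2, I[1,3], I[1,4], I[3,4], I[4,4]^2.
HN type (ℓ=5): μ^(1)=38; μ^(2)=37/2; μ^(3)=-1; μ^(4)=-14; μ^(5)=-41/2

((0, 0, 1, 0); (0, 0, 2, 2); (0, 0, 0, 2); (2, 0, 0, 0); (2, 2, 0, 0))


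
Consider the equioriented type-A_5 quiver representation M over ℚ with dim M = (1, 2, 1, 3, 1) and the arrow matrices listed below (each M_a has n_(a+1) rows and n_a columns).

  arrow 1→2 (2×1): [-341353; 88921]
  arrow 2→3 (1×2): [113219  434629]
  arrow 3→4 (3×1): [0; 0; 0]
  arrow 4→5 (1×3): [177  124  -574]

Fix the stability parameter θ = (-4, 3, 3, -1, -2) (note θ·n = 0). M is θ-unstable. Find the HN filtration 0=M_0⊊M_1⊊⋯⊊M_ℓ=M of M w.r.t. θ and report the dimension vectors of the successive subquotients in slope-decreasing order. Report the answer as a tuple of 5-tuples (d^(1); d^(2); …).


Via rank(M_{q-1}∘⋯∘M_p): M ≅ I[1,3], I[2,2], I[4,4]^2, I[4,5].
μ_θ-semistable layers: μ^(1)=3; μ^(2)=-1; μ^(3)=-3/2; μ^(4)=-4

((0, 2, 1, 0, 0); (0, 0, 0, 2, 0); (0, 0, 0, 1, 1); (1, 0, 0, 0, 0))


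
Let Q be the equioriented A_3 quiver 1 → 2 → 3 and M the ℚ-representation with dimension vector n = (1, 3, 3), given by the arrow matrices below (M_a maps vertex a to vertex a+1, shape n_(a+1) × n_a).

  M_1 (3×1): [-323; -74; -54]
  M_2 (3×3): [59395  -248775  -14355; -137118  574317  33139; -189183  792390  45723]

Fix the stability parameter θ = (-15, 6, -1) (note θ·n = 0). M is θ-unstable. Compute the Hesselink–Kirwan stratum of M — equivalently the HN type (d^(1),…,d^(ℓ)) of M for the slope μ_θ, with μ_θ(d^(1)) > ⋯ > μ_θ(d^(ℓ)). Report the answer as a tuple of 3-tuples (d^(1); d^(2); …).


Barcode: M ≅ I[1,3], I[2,3]^2. HN layers by μ_θ (2 steps, strictly decreasing):
  μ^(1)=5/2; μ^(2)=-15

((0, 3, 3); (1, 0, 0))


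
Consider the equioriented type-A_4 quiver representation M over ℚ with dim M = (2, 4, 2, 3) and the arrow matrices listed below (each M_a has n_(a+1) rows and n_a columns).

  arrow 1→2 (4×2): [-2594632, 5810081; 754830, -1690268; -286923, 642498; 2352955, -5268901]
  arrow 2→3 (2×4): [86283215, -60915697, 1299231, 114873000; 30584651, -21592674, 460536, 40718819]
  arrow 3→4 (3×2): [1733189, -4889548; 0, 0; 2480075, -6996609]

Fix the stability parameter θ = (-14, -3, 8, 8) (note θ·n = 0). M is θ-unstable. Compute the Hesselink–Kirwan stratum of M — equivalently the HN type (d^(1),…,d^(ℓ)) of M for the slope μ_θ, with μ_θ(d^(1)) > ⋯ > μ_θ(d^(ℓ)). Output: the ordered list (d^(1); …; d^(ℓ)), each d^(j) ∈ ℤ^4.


Interval decomposition of M: I[1,4]^2, I[2,2]^2, I[4,4].
HN type (ℓ=3): μ^(1)=8; μ^(2)=-3; μ^(3)=-14

((0, 0, 2, 3); (0, 4, 0, 0); (2, 0, 0, 0))


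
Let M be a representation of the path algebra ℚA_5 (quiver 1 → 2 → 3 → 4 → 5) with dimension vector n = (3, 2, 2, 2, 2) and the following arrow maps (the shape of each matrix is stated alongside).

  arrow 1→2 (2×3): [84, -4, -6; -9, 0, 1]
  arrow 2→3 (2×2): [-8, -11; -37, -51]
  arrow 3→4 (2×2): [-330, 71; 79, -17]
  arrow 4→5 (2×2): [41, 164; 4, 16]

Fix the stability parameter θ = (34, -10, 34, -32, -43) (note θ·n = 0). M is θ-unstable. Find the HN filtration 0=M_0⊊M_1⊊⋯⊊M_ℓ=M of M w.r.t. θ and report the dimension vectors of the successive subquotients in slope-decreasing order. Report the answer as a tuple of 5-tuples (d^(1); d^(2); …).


Interval decomposition of M: I[1,1], I[1,4], I[1,5], I[5,5].
HN type (ℓ=4): μ^(1)=34; μ^(2)=13/2; μ^(3)=-17/5; μ^(4)=-43

((1, 0, 0, 0, 0); (1, 1, 1, 1, 0); (1, 1, 1, 1, 1); (0, 0, 0, 0, 1))


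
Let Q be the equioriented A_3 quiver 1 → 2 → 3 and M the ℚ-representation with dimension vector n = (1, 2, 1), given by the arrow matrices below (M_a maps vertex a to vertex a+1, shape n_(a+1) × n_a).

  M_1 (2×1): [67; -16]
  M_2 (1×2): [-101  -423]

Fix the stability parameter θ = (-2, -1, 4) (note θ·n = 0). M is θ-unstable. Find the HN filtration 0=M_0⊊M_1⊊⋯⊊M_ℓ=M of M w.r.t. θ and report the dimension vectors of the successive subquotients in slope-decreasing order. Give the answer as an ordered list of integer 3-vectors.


Barcode: M ≅ I[1,3], I[2,2]. HN layers by μ_θ (3 steps, strictly decreasing):
  μ^(1)=4; μ^(2)=-1; μ^(3)=-2

((0, 0, 1); (0, 2, 0); (1, 0, 0))


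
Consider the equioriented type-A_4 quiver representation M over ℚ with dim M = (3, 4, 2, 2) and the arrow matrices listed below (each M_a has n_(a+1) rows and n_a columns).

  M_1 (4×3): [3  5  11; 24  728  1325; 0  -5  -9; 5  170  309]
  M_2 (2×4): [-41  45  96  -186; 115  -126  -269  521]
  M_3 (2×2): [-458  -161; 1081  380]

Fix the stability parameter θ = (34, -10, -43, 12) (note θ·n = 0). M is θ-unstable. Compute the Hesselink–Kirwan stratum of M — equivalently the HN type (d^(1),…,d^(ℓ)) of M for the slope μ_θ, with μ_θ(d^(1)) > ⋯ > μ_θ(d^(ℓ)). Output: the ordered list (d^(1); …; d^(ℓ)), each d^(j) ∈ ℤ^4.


Barcode: M ≅ I[1,2], I[1,4]^2, I[2,2]. HN layers by μ_θ (3 steps, strictly decreasing):
  μ^(1)=12; μ^(2)=-19/3; μ^(3)=-10

((1, 1, 0, 2); (2, 2, 2, 0); (0, 1, 0, 0))


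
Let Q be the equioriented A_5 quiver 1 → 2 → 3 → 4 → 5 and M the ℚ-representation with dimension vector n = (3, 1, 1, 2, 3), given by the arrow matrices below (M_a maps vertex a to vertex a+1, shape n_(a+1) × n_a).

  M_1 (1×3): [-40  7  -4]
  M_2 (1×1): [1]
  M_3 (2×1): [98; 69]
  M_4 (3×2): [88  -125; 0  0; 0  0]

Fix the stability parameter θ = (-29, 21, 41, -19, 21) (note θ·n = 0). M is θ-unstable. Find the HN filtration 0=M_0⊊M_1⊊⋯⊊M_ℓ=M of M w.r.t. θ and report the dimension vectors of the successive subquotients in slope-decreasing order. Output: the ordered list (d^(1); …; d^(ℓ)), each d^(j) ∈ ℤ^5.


Via rank(M_{q-1}∘⋯∘M_p): M ≅ I[1,1]^2, I[1,5], I[4,4], I[5,5]^2.
μ_θ-semistable layers: μ^(1)=21; μ^(2)=43/3; μ^(3)=-19; μ^(4)=-29

((0, 0, 0, 0, 3); (0, 1, 1, 1, 0); (0, 0, 0, 1, 0); (3, 0, 0, 0, 0))


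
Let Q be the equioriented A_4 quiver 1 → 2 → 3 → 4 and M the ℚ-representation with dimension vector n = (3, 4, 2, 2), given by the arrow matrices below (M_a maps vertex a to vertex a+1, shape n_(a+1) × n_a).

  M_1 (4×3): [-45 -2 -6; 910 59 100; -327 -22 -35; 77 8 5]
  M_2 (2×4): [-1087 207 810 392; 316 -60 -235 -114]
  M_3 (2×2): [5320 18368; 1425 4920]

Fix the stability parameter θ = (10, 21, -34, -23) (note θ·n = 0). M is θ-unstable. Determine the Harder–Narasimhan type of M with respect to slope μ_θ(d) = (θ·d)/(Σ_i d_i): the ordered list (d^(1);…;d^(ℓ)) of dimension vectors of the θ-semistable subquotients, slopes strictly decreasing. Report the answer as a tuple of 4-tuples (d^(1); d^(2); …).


Interval decomposition of M: I[1,2], I[1,3], I[1,4], I[2,2], I[4,4].
HN type (ℓ=5): μ^(1)=21; μ^(2)=10; μ^(3)=-1; μ^(4)=-13/2; μ^(5)=-23

((0, 2, 0, 0); (1, 0, 0, 0); (1, 1, 1, 0); (1, 1, 1, 1); (0, 0, 0, 1))


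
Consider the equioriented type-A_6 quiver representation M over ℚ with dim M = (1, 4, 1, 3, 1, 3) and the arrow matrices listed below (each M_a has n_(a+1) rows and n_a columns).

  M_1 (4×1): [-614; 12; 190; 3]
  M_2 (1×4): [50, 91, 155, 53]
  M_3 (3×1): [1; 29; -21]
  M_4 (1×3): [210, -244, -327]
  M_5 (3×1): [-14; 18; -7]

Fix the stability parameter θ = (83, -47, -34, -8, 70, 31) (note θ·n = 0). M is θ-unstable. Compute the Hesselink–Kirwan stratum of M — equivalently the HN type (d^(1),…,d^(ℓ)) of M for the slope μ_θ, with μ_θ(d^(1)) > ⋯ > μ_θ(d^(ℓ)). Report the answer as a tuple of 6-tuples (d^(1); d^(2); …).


Via rank(M_{q-1}∘⋯∘M_p): M ≅ I[1,6], I[2,2]^3, I[4,4]^2, I[6,6]^2.
μ_θ-semistable layers: μ^(1)=101/2; μ^(2)=31; μ^(3)=-3/2; μ^(4)=-8; μ^(5)=-47

((0, 0, 0, 0, 1, 1); (0, 0, 0, 0, 0, 2); (1, 1, 1, 1, 0, 0); (0, 0, 0, 2, 0, 0); (0, 3, 0, 0, 0, 0))


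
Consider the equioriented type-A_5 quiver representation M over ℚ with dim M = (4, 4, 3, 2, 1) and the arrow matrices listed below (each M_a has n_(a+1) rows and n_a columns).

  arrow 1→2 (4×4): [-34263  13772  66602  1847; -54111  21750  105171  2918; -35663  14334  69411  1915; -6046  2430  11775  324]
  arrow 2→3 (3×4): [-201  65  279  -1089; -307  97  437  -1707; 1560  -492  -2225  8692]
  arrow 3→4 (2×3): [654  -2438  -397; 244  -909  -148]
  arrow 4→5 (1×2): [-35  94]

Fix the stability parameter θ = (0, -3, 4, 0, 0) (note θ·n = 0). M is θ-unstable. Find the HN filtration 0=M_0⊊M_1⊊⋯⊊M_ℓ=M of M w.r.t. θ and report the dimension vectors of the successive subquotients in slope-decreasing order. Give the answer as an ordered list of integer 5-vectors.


Barcode: M ≅ I[1,1], I[1,2], I[1,4], I[1,5], I[2,3]. HN layers by μ_θ (6 steps, strictly decreasing):
  μ^(1)=4; μ^(2)=2; μ^(3)=4/3; μ^(4)=0; μ^(5)=-3/2; μ^(6)=-3

((0, 0, 1, 0, 0); (0, 0, 1, 1, 0); (0, 0, 1, 1, 1); (1, 0, 0, 0, 0); (3, 3, 0, 0, 0); (0, 1, 0, 0, 0))


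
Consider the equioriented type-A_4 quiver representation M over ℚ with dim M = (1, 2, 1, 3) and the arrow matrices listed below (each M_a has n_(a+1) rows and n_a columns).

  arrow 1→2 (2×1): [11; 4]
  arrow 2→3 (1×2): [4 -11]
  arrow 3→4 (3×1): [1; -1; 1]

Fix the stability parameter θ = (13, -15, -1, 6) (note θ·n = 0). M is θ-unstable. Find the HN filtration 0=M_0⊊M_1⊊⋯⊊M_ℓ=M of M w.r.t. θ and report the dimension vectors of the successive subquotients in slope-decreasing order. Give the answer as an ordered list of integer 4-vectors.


Via rank(M_{q-1}∘⋯∘M_p): M ≅ I[1,2], I[2,4], I[4,4]^2.
μ_θ-semistable layers: μ^(1)=6; μ^(2)=-1; μ^(3)=-15

((0, 0, 0, 3); (1, 1, 1, 0); (0, 1, 0, 0))


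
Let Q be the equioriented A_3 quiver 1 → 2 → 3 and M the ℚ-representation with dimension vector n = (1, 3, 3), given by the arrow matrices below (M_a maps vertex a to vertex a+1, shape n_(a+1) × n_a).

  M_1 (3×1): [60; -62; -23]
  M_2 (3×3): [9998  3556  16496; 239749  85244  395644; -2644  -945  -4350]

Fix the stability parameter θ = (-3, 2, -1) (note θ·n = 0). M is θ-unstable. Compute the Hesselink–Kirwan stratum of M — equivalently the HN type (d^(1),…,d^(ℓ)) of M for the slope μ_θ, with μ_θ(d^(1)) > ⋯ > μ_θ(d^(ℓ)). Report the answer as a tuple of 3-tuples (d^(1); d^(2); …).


Via rank(M_{q-1}∘⋯∘M_p): M ≅ I[1,2], I[2,3]^2, I[3,3].
μ_θ-semistable layers: μ^(1)=2; μ^(2)=1/2; μ^(3)=-1; μ^(4)=-3

((0, 1, 0); (0, 2, 2); (0, 0, 1); (1, 0, 0))


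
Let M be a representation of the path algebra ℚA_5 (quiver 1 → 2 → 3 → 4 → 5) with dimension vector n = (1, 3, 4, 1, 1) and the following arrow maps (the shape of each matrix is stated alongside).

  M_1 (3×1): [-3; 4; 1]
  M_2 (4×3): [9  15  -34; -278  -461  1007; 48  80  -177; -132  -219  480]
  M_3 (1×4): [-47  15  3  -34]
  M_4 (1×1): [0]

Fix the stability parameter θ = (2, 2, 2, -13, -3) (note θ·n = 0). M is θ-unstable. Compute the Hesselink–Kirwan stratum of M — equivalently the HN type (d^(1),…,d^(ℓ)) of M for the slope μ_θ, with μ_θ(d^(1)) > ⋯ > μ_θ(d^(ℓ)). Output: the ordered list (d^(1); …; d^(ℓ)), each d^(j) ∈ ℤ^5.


Via rank(M_{q-1}∘⋯∘M_p): M ≅ I[1,4], I[2,3]^2, I[3,3], I[5,5].
μ_θ-semistable layers: μ^(1)=2; μ^(2)=-7/4; μ^(3)=-3

((0, 2, 3, 0, 0); (1, 1, 1, 1, 0); (0, 0, 0, 0, 1))


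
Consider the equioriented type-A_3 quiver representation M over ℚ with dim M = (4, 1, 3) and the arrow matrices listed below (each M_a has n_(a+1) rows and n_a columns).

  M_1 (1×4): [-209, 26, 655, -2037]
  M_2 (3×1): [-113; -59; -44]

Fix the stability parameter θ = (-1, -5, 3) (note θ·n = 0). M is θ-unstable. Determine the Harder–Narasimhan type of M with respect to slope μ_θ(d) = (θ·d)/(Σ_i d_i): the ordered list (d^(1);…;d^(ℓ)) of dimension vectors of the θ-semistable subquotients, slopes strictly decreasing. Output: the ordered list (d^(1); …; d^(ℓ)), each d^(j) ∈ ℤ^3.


Via rank(M_{q-1}∘⋯∘M_p): M ≅ I[1,1]^3, I[1,3], I[3,3]^2.
μ_θ-semistable layers: μ^(1)=3; μ^(2)=-1; μ^(3)=-3

((0, 0, 3); (3, 0, 0); (1, 1, 0))


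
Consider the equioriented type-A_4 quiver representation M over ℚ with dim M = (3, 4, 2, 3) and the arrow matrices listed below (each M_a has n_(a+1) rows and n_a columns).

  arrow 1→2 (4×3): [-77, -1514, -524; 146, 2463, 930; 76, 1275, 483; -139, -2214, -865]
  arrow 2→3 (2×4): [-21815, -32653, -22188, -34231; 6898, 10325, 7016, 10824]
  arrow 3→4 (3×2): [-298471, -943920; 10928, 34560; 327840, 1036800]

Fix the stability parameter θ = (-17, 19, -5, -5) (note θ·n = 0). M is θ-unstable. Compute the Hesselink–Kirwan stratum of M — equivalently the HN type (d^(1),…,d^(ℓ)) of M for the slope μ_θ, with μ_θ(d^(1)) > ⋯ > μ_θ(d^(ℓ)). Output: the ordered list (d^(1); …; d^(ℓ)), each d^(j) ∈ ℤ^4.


Via rank(M_{q-1}∘⋯∘M_p): M ≅ I[1,2], I[1,3], I[1,4], I[2,2], I[4,4]^2.
μ_θ-semistable layers: μ^(1)=19; μ^(2)=7; μ^(3)=3; μ^(4)=-5; μ^(5)=-17

((0, 2, 0, 0); (0, 1, 1, 0); (0, 1, 1, 1); (0, 0, 0, 2); (3, 0, 0, 0))


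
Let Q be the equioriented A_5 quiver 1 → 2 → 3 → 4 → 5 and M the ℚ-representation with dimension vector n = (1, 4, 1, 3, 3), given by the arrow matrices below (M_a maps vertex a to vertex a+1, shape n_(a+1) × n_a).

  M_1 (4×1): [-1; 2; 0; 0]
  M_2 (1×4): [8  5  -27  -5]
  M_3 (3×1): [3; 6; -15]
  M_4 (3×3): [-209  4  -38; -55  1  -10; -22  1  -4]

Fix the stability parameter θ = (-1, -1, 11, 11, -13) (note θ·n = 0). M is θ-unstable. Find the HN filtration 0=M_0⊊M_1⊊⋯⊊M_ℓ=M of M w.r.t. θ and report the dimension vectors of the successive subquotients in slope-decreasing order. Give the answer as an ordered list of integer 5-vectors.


Interval decomposition of M: I[1,5], I[2,2]^3, I[4,4], I[4,5], I[5,5].
HN type (ℓ=4): μ^(1)=11; μ^(2)=3; μ^(3)=-1; μ^(4)=-13

((0, 0, 0, 1, 0); (0, 0, 1, 1, 1); (1, 4, 0, 1, 1); (0, 0, 0, 0, 1))


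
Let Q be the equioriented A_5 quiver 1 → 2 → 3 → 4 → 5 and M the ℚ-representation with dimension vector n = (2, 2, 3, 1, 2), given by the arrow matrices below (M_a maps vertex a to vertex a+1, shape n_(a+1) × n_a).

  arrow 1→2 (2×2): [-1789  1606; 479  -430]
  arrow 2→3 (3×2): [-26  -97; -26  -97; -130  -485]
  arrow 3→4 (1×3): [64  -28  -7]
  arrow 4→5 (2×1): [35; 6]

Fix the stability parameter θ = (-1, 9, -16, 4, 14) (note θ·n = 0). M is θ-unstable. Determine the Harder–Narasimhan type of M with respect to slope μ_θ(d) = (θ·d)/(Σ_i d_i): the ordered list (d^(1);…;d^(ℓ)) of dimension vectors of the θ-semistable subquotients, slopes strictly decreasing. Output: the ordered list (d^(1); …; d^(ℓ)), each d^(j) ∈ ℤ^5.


Barcode: M ≅ I[1,2], I[1,5], I[3,3]^2, I[5,5]. HN layers by μ_θ (6 steps, strictly decreasing):
  μ^(1)=14; μ^(2)=9; μ^(3)=4; μ^(4)=-1; μ^(5)=-8/3; μ^(6)=-16

((0, 0, 0, 0, 2); (0, 1, 0, 0, 0); (0, 0, 0, 1, 0); (1, 0, 0, 0, 0); (1, 1, 1, 0, 0); (0, 0, 2, 0, 0))


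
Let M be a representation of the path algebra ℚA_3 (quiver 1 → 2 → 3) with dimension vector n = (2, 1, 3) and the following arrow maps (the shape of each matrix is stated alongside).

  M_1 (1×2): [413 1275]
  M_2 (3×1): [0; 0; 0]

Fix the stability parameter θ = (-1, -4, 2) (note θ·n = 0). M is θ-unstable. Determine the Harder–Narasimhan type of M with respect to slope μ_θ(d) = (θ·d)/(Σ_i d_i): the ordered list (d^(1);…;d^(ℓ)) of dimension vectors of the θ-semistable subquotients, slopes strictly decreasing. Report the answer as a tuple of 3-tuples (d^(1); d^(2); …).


Interval decomposition of M: I[1,1], I[1,2], I[3,3]^3.
HN type (ℓ=3): μ^(1)=2; μ^(2)=-1; μ^(3)=-5/2

((0, 0, 3); (1, 0, 0); (1, 1, 0))


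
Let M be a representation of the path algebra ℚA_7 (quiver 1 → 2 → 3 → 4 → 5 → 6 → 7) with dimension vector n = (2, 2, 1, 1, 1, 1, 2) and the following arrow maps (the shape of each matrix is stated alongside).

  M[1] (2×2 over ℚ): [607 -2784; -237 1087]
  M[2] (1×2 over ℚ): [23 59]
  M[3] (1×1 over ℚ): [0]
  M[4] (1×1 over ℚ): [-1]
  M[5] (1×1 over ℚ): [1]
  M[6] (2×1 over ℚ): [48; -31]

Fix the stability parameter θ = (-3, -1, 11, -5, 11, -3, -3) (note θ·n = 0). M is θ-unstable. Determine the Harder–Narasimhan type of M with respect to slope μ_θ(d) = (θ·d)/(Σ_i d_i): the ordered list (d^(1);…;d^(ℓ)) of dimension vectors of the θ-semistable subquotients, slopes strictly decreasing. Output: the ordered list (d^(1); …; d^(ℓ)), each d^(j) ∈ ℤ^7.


Interval decomposition of M: I[1,2], I[1,3], I[4,7], I[7,7].
HN type (ℓ=5): μ^(1)=11; μ^(2)=5/3; μ^(3)=-1; μ^(4)=-3; μ^(5)=-5

((0, 0, 1, 0, 0, 0, 0); (0, 0, 0, 0, 1, 1, 1); (0, 2, 0, 0, 0, 0, 0); (2, 0, 0, 0, 0, 0, 1); (0, 0, 0, 1, 0, 0, 0))


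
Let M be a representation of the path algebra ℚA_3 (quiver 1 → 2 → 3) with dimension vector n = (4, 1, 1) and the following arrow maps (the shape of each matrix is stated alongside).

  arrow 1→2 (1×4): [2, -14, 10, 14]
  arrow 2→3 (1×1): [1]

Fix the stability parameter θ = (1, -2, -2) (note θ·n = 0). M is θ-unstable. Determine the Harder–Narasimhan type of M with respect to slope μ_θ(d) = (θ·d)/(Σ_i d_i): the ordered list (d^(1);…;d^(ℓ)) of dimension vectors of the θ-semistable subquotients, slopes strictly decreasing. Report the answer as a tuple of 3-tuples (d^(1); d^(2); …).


Interval decomposition of M: I[1,1]^3, I[1,3].
HN type (ℓ=2): μ^(1)=1; μ^(2)=-1

((3, 0, 0); (1, 1, 1))


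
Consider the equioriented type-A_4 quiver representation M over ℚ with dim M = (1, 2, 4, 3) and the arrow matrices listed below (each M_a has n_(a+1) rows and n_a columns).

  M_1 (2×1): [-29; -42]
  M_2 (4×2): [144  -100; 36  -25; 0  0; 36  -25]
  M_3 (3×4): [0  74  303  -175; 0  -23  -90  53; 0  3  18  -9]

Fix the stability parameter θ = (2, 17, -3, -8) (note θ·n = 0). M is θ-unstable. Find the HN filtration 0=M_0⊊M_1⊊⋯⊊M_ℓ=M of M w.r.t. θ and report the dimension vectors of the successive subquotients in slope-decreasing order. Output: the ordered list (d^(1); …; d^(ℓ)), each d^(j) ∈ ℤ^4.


Barcode: M ≅ I[1,4], I[2,2], I[3,3]^2, I[3,4], I[4,4]. HN layers by μ_θ (5 steps, strictly decreasing):
  μ^(1)=17; μ^(2)=2; μ^(3)=-3; μ^(4)=-11/2; μ^(5)=-8

((0, 1, 0, 0); (1, 1, 1, 1); (0, 0, 2, 0); (0, 0, 1, 1); (0, 0, 0, 1))


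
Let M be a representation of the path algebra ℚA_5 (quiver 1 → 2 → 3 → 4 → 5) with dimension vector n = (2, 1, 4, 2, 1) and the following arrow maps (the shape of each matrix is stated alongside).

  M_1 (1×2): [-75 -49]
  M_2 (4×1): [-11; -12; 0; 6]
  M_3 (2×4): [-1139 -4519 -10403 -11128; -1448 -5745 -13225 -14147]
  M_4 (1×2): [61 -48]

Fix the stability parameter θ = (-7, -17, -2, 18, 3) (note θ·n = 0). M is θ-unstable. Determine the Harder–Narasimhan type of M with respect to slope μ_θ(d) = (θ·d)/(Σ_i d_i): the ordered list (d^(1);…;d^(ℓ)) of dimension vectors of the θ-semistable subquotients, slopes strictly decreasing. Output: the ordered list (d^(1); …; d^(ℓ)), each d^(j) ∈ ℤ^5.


Via rank(M_{q-1}∘⋯∘M_p): M ≅ I[1,1], I[1,5], I[3,3]^2, I[3,4].
μ_θ-semistable layers: μ^(1)=18; μ^(2)=21/2; μ^(3)=-2; μ^(4)=-7; μ^(5)=-12

((0, 0, 0, 1, 0); (0, 0, 0, 1, 1); (0, 0, 4, 0, 0); (1, 0, 0, 0, 0); (1, 1, 0, 0, 0))


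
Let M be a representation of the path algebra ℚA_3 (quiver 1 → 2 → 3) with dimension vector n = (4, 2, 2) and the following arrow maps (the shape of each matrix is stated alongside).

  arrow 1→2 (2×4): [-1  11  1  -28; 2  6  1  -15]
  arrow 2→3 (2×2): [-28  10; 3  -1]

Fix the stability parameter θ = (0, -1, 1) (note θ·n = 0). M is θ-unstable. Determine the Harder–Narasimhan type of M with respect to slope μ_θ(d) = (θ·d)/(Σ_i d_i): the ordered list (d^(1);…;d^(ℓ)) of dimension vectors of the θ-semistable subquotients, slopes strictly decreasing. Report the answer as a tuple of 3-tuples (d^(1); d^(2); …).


Interval decomposition of M: I[1,1]^2, I[1,3]^2.
HN type (ℓ=3): μ^(1)=1; μ^(2)=0; μ^(3)=-1/2

((0, 0, 2); (2, 0, 0); (2, 2, 0))


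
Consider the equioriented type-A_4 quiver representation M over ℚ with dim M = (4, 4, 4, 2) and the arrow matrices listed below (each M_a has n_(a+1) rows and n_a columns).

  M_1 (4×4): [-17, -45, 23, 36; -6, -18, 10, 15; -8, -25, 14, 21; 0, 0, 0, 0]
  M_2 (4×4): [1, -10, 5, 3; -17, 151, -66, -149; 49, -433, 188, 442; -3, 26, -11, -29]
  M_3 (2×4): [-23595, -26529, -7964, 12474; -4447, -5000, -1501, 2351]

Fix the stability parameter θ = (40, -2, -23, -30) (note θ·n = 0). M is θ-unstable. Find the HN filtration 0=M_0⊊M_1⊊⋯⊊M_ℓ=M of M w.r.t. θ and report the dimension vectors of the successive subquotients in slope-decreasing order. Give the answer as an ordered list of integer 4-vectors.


Via rank(M_{q-1}∘⋯∘M_p): M ≅ I[1,1], I[1,2], I[1,4]^2, I[2,3], I[3,3].
μ_θ-semistable layers: μ^(1)=40; μ^(2)=19; μ^(3)=-15/4; μ^(4)=-25/2; μ^(5)=-23

((1, 0, 0, 0); (1, 1, 0, 0); (2, 2, 2, 2); (0, 1, 1, 0); (0, 0, 1, 0))


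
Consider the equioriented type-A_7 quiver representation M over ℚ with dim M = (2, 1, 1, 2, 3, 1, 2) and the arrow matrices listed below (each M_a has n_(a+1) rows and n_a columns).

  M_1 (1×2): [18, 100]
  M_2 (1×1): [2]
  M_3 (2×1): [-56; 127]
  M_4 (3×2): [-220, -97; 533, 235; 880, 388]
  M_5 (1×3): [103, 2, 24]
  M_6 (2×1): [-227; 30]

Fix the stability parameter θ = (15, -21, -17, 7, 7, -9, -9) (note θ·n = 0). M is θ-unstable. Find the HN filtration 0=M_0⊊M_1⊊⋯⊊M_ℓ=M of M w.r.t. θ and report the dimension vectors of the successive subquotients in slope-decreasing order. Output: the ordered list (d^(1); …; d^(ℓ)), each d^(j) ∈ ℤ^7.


Interval decomposition of M: I[1,1], I[1,7], I[4,5], I[5,5], I[7,7].
HN type (ℓ=5): μ^(1)=15; μ^(2)=7; μ^(3)=-1; μ^(4)=-23/3; μ^(5)=-9

((1, 0, 0, 0, 0, 0, 0); (0, 0, 0, 1, 2, 0, 0); (0, 0, 0, 1, 1, 1, 1); (1, 1, 1, 0, 0, 0, 0); (0, 0, 0, 0, 0, 0, 1))


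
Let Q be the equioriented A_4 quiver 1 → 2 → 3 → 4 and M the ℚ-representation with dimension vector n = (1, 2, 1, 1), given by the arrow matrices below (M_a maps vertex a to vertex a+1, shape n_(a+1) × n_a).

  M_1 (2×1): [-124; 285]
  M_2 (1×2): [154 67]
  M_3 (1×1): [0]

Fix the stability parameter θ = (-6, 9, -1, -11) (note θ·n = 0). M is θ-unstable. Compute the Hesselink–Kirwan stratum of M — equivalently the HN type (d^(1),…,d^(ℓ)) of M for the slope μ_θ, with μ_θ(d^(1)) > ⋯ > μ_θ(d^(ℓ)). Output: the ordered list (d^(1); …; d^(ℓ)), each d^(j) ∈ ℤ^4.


Via rank(M_{q-1}∘⋯∘M_p): M ≅ I[1,3], I[2,2], I[4,4].
μ_θ-semistable layers: μ^(1)=9; μ^(2)=4; μ^(3)=-6; μ^(4)=-11

((0, 1, 0, 0); (0, 1, 1, 0); (1, 0, 0, 0); (0, 0, 0, 1))


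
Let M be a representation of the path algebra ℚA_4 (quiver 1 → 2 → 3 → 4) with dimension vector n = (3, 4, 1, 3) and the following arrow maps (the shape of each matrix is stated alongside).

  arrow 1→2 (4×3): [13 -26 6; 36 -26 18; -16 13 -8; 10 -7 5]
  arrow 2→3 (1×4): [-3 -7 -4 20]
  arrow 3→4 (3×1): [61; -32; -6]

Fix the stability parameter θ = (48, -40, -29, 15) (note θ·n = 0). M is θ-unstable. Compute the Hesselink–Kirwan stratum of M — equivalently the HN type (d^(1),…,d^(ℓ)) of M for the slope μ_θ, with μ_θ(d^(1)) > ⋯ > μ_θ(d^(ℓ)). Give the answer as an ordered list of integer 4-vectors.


Via rank(M_{q-1}∘⋯∘M_p): M ≅ I[1,2]^2, I[1,4], I[2,2], I[4,4]^2.
μ_θ-semistable layers: μ^(1)=15; μ^(2)=4; μ^(3)=-7; μ^(4)=-40

((0, 0, 0, 3); (2, 2, 0, 0); (1, 1, 1, 0); (0, 1, 0, 0))


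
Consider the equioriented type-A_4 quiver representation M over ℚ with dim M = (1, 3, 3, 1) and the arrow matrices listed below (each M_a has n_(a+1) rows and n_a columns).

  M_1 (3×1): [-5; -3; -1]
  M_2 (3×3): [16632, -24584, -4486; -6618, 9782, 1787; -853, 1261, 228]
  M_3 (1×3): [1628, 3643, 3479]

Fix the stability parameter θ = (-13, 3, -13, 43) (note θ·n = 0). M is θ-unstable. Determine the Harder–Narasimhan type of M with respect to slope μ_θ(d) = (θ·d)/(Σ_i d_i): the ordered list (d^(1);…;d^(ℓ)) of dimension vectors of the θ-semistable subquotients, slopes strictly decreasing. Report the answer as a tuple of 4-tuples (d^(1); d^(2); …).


Via rank(M_{q-1}∘⋯∘M_p): M ≅ I[1,4], I[2,3]^2.
μ_θ-semistable layers: μ^(1)=43; μ^(2)=-5; μ^(3)=-13

((0, 0, 0, 1); (0, 3, 3, 0); (1, 0, 0, 0))


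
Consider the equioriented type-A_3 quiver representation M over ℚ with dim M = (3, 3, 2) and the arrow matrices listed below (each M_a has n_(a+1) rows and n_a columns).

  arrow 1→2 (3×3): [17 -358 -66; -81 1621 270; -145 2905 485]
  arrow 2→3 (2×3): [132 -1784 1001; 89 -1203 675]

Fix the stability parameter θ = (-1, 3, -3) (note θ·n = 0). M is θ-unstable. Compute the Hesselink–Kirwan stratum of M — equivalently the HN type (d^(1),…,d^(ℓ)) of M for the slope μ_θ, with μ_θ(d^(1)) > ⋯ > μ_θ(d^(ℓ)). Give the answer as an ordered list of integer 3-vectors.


Barcode: M ≅ I[1,2], I[1,3]^2. HN layers by μ_θ (3 steps, strictly decreasing):
  μ^(1)=3; μ^(2)=0; μ^(3)=-1

((0, 1, 0); (0, 2, 2); (3, 0, 0))


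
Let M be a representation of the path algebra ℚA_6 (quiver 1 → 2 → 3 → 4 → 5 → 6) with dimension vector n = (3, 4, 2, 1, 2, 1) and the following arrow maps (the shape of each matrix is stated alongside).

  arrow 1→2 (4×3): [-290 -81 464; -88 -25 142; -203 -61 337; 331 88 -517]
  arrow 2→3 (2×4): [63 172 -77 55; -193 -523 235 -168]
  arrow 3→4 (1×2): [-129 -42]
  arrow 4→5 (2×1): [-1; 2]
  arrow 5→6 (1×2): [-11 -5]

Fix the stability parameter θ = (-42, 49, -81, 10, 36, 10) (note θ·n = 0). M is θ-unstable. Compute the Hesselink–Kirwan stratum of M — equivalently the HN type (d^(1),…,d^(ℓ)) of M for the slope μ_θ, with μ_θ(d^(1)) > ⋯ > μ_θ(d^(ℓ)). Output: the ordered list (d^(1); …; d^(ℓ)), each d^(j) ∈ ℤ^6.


Barcode: M ≅ I[1,2], I[1,3], I[1,6], I[2,2], I[5,5]. HN layers by μ_θ (6 steps, strictly decreasing):
  μ^(1)=49; μ^(2)=36; μ^(3)=23; μ^(4)=10; μ^(5)=-16; μ^(6)=-42

((0, 2, 0, 0, 0, 0); (0, 0, 0, 0, 1, 0); (0, 0, 0, 0, 1, 1); (0, 0, 0, 1, 0, 0); (0, 2, 2, 0, 0, 0); (3, 0, 0, 0, 0, 0))


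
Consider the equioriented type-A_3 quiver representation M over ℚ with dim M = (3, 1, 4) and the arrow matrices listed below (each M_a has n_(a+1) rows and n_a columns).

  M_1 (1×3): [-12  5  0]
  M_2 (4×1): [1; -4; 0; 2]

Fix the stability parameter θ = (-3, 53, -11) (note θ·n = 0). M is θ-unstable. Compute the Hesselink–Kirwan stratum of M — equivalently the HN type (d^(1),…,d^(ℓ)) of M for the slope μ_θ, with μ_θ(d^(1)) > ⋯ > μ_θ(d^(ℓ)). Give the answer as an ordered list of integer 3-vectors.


Interval decomposition of M: I[1,1]^2, I[1,3], I[3,3]^3.
HN type (ℓ=3): μ^(1)=21; μ^(2)=-3; μ^(3)=-11

((0, 1, 1); (3, 0, 0); (0, 0, 3))


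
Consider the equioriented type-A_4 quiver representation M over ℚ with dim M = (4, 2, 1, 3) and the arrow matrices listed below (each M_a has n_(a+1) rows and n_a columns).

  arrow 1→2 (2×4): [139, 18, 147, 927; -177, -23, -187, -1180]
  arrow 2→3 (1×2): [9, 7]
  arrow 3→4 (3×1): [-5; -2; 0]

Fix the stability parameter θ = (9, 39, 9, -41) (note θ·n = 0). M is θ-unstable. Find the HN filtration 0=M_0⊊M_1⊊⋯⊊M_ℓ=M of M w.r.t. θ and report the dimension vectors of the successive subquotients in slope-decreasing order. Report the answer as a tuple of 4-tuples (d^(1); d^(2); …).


Via rank(M_{q-1}∘⋯∘M_p): M ≅ I[1,1]^2, I[1,2], I[1,4], I[4,4]^2.
μ_θ-semistable layers: μ^(1)=39; μ^(2)=9; μ^(3)=4; μ^(4)=-41

((0, 1, 0, 0); (3, 0, 0, 0); (1, 1, 1, 1); (0, 0, 0, 2))


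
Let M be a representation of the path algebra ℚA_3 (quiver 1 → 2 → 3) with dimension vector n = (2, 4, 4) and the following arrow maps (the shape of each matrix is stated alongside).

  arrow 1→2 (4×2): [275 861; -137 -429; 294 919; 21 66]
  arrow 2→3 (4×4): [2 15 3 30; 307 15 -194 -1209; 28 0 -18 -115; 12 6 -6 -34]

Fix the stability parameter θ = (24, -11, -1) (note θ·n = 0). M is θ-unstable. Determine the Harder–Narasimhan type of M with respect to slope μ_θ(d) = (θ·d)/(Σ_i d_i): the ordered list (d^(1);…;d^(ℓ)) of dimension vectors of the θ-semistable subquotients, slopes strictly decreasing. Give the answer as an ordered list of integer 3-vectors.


Via rank(M_{q-1}∘⋯∘M_p): M ≅ I[1,3]^2, I[2,2], I[2,3], I[3,3].
μ_θ-semistable layers: μ^(1)=4; μ^(2)=-1; μ^(3)=-11

((2, 2, 2); (0, 0, 2); (0, 2, 0))


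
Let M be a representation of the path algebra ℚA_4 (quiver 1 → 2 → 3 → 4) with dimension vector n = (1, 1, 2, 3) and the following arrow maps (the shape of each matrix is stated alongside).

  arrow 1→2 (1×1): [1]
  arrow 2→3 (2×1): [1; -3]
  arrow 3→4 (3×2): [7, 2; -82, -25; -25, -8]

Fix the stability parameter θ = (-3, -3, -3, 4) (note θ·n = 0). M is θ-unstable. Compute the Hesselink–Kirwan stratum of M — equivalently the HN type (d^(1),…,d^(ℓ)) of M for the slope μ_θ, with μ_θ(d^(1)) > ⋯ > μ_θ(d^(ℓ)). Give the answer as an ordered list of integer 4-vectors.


Interval decomposition of M: I[1,4], I[3,4], I[4,4].
HN type (ℓ=2): μ^(1)=4; μ^(2)=-3

((0, 0, 0, 3); (1, 1, 2, 0))


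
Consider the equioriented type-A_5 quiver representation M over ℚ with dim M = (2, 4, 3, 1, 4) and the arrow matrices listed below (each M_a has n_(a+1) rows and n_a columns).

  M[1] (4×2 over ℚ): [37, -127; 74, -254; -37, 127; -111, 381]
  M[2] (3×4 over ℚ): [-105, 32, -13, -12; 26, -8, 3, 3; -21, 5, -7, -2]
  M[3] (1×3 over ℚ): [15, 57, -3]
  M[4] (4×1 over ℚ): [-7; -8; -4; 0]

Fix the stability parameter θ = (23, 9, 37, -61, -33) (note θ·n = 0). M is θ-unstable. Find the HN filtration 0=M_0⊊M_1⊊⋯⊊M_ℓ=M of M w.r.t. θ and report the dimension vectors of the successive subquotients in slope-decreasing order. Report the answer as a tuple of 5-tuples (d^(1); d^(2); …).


Barcode: M ≅ I[1,1], I[1,3], I[2,2], I[2,3], I[2,5], I[5,5]^3. HN layers by μ_θ (6 steps, strictly decreasing):
  μ^(1)=37; μ^(2)=23; μ^(3)=16; μ^(4)=9; μ^(5)=-12; μ^(6)=-33

((0, 0, 2, 0, 0); (1, 0, 0, 0, 0); (1, 1, 0, 0, 0); (0, 2, 0, 0, 0); (0, 1, 1, 1, 1); (0, 0, 0, 0, 3))


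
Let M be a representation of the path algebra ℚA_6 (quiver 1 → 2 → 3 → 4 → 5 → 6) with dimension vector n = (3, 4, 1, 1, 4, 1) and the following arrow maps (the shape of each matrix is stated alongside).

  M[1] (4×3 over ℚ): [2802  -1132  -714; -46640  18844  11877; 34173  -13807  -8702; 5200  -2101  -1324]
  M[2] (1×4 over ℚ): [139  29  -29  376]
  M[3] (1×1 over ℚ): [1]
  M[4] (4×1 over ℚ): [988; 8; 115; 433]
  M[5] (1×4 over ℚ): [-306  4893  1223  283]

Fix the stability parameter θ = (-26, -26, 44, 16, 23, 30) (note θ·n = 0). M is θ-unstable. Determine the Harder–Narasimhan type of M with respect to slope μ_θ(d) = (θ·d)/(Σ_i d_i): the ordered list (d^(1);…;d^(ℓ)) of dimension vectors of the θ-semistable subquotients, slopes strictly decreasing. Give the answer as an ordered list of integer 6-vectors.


Barcode: M ≅ I[1,2]^2, I[1,5], I[2,2], I[5,5]^2, I[5,6]. HN layers by μ_θ (4 steps, strictly decreasing):
  μ^(1)=30; μ^(2)=83/3; μ^(3)=23; μ^(4)=-26

((0, 0, 0, 0, 0, 1); (0, 0, 1, 1, 1, 0); (0, 0, 0, 0, 3, 0); (3, 4, 0, 0, 0, 0))
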